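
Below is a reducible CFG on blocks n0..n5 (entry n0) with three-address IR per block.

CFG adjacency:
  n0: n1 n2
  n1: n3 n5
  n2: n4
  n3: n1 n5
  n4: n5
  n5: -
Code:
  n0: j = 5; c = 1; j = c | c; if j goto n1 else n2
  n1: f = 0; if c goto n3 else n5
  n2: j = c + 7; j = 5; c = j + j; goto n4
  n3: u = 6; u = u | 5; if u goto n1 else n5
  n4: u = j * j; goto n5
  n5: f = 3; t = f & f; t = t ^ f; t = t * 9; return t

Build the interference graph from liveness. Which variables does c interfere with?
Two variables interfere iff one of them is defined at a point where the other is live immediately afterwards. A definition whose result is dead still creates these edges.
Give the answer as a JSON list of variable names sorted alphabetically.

Answer: ["f", "j", "u"]

Derivation:
Per-block:
  n0 def {c,j} use ∅
  n1 def {f} use {c}
  n2 def {c,j} use {c}
  n3 def {u} use ∅
  n4 def {u} use {j}
  n5 def {f,t} use ∅

Backward fixpoint:
  n0 li=∅ lo={c}
  n1 li={c} lo={c}
  n2 li={c} lo={j}
  n3 li={c} lo={c}
  n4 li={j} lo=∅
  n5 li=∅ lo=∅

Conflict graph:
  c: {f,j,u}
  f: {c,t}
  j: {c}
  t: {f}
  u: {c}

N(c) = ["f", "j", "u"]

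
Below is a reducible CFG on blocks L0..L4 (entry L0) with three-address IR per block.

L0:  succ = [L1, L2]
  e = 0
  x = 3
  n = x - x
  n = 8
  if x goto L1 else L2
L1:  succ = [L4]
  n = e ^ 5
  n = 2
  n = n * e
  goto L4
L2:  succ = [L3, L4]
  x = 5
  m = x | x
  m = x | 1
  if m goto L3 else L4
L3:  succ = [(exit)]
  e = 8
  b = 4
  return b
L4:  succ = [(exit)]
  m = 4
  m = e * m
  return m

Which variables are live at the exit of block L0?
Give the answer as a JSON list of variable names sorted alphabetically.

Answer: ["e"]

Analysis:
Block summaries:
  L0 def {e,n,x} use ∅
  L1 def {n} use {e}
  L2 def {m,x} use ∅
  L3 def {b,e} use ∅
  L4 def {m} use {e}

Backward fixpoint:
  L0: in=∅ out={e}
  L1: in={e} out={e}
  L2: in={e} out={e}
  L3: in=∅ out=∅
  L4: in={e} out=∅

live-out(L0) = ["e"]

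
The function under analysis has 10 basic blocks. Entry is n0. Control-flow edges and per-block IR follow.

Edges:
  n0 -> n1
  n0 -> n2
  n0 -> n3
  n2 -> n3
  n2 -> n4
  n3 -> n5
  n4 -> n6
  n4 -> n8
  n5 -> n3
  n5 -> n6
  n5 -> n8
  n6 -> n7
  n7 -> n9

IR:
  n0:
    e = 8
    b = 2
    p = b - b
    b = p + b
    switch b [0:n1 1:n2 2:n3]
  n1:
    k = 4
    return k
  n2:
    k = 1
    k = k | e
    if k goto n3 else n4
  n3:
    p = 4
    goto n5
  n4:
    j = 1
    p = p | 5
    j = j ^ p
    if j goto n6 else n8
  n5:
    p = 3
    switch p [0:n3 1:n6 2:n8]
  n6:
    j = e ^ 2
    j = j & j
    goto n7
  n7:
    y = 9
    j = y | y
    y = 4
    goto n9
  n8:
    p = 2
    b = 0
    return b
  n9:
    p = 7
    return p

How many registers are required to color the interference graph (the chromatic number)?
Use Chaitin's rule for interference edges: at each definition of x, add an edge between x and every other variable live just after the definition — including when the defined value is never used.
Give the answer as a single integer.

def/use:
  n0 def {b,e,p} use ∅
  n1 def {k} use ∅
  n2 def {k} use {e}
  n3 def {p} use ∅
  n4 def {j,p} use {p}
  n5 def {p} use ∅
  n6 def {j} use {e}
  n7 def {j,y} use ∅
  n8 def {b,p} use ∅
  n9 def {p} use ∅

Backward fixpoint:
  live n0: ∅→{e,p}
  live n1: ∅→∅
  live n2: {e,p}→{e,p}
  live n3: {e}→{e}
  live n4: {e,p}→{e}
  live n5: {e}→{e}
  live n6: {e}→∅
  live n7: ∅→∅
  live n8: ∅→∅
  live n9: ∅→∅

Conflict graph:
  b: {e,p}
  e: {b,j,k,p}
  j: {e,p}
  k: {e,p}
  p: {b,e,j,k}
  y: ∅

Registers:
  clique {b,e,p} ⇒ need ≥ 3
  assign b→c2 e→c0 j→c2 k→c2 p→c1 y→c0 — no edge inside a register ⇒ χ ≤ 3
  χ = 3

Answer: 3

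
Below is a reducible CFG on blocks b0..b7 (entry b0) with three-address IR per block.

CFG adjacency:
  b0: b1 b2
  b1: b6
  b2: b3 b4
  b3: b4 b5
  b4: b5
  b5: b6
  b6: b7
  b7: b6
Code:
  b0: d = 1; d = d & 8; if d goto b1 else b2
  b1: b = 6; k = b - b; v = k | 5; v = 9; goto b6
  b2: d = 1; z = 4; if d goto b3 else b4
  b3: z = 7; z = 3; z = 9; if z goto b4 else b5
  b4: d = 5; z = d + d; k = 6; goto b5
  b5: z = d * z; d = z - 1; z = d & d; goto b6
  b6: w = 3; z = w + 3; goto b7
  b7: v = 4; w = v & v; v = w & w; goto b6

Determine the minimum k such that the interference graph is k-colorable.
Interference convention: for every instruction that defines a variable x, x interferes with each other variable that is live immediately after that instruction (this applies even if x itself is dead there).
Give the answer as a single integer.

Answer: 3

Working:
Block summaries:
  b0: def={d} ue=∅
  b1: def={b,k,v} ue=∅
  b2: def={d,z} ue=∅
  b3: def={z} ue=∅
  b4: def={d,k,z} ue=∅
  b5: def={d,z} ue={d,z}
  b6: def={w,z} ue=∅
  b7: def={v,w} ue=∅

Liveness:
  live b0: ∅→∅
  live b1: ∅→∅
  live b2: ∅→{d}
  live b3: {d}→{d,z}
  live b4: ∅→{d,z}
  live b5: {d,z}→∅
  live b6: ∅→∅
  live b7: ∅→∅

Conflict graph:
  b: ∅
  d: {k,z}
  k: {d,z}
  v: ∅
  w: ∅
  z: {d,k}

Colouring:
  {d,k,z} pairwise interfere (3-clique) ⇒ χ ≥ 3
  assign b→c0 d→c0 k→c1 v→c0 w→c0 z→c2 — no edge inside a register ⇒ χ ≤ 3
  χ = 3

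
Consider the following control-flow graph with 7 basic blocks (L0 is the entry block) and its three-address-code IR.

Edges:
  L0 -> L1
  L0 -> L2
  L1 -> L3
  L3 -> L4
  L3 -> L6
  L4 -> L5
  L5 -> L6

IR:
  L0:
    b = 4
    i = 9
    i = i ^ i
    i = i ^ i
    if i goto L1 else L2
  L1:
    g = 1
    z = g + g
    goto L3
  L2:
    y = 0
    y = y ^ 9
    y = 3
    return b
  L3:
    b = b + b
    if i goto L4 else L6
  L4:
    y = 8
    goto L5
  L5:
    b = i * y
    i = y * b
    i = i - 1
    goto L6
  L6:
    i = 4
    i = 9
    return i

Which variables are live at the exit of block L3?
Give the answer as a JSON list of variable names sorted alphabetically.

Answer: ["i"]

Working:
def/use:
  L0: def={b,i} ue=∅
  L1: def={g,z} ue=∅
  L2: def={y} ue={b}
  L3: def={b} ue={b,i}
  L4: def={y} ue=∅
  L5: def={b,i} ue={i,y}
  L6: def={i} ue=∅

Liveness:
  live L0: ∅→{b,i}
  live L1: {b,i}→{b,i}
  live L2: {b}→∅
  live L3: {b,i}→{i}
  live L4: {i}→{i,y}
  live L5: {i,y}→∅
  live L6: ∅→∅

live-out(L3) = ["i"]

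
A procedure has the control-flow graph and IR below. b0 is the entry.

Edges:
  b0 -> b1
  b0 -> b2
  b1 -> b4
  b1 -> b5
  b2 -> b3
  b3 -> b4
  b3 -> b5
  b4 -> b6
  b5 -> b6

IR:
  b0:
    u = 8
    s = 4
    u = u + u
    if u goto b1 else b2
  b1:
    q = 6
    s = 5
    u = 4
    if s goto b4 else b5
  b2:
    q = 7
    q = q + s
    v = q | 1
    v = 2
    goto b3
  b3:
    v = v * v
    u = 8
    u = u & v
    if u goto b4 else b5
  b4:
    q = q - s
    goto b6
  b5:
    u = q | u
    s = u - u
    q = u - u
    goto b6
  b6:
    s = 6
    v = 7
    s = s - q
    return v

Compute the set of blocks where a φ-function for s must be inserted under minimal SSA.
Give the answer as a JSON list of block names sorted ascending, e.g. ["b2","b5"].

idom tree: b1←b0 b2←b0 b3←b2 b4←b0 b5←b0 b6←b0
Dom∩ at merges:
  b4: preds {b1,b3}: {b0,b1} ∩ {b0,b2,b3} = {b0}; idom=b0
  b5: preds {b1,b3}: {b0,b1} ∩ {b0,b2,b3} = {b0}; idom=b0
  b6: preds {b4,b5}: {b0,b4} ∩ {b0,b5} = {b0}; idom=b0

DF derivation:
  join b4 pred b1: b1 stop@b0
  join b4 pred b3: b3→b2 stop@b0
  join b5 pred b1: b1 stop@b0
  join b5 pred b3: b3→b2 stop@b0
  join b6 pred b4: b4 stop@b0
  join b6 pred b5: b5 stop@b0
  b0 → ∅
  b1 → {b4,b5}
  b2 → {b4,b5}
  b3 → {b4,b5}
  b4 → {b6}
  b5 → {b6}
  b6 → ∅

φ for s: defs {b0,b1,b5,b6}
  DF⁺ = {b4,b5,b6}

Answer: ["b4", "b5", "b6"]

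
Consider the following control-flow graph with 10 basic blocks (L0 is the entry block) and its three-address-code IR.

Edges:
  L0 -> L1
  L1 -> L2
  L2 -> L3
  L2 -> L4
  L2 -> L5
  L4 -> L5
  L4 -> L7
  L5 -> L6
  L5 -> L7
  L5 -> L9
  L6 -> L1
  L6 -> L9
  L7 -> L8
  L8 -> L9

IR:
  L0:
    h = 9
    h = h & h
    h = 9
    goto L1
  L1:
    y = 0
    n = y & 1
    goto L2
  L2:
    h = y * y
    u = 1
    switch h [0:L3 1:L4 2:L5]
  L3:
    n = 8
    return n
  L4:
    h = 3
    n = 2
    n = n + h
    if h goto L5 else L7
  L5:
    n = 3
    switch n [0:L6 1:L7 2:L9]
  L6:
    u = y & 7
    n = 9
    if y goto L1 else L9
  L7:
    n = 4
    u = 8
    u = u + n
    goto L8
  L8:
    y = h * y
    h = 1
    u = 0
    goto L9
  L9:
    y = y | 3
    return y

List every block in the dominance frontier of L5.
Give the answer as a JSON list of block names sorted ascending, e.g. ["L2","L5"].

idom tree: L1←L0 L2←L1 L3←L2 L4←L2 L5←L2 L6←L5 L7←L2 L8←L7 L9←L2
Join-block Dom:
  L1: preds {L0,L6}: {L0} ∩ {L0,L1,L2,L5,L6} = {L0}; idom=L0
  L5: preds {L2,L4}: {L0,L1,L2} ∩ {L0,L1,L2,L4} = {L0,L1,L2}; idom=L2
  L7: preds {L4,L5}: {L0,L1,L2,L4} ∩ {L0,L1,L2,L5} = {L0,L1,L2}; idom=L2
  L9: preds {L5,L6,L8}: {L0,L1,L2,L5} ∩ {L0,L1,L2,L5,L6} ∩ {L0,L1,L2,L7,L8} = {L0,L1,L2}; idom=L2

DF derivation:
  join L1 pred L0: · stop@L0
  join L1 pred L6: L6→L5→L2→L1 stop@L0
  join L5 pred L2: · stop@L2
  join L5 pred L4: L4 stop@L2
  join L7 pred L4: L4 stop@L2
  join L7 pred L5: L5 stop@L2
  join L9 pred L5: L5 stop@L2
  join L9 pred L6: L6→L5 stop@L2
  join L9 pred L8: L8→L7 stop@L2
  L0 → ∅
  L1 → {L1}
  L2 → {L1}
  L3 → ∅
  L4 → {L5,L7}
  L5 → {L1,L7,L9}
  L6 → {L1,L9}
  L7 → {L9}
  L8 → {L9}
  L9 → ∅

DF(L5) = ["L1", "L7", "L9"]

Answer: ["L1", "L7", "L9"]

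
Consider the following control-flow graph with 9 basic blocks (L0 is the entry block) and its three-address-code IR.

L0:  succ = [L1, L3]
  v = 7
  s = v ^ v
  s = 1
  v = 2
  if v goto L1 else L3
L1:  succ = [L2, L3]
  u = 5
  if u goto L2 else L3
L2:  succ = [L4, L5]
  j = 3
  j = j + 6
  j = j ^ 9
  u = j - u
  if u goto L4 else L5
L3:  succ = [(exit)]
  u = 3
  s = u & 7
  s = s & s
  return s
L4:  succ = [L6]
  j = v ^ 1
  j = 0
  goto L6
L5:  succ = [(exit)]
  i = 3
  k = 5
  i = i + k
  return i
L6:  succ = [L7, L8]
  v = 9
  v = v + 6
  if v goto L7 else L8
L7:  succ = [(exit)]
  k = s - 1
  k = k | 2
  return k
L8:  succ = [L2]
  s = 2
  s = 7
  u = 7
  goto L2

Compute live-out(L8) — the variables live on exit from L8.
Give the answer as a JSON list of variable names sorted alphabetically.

Answer: ["s", "u", "v"]

Analysis:
Block summaries:
  L0: {s,v} / ∅
  L1: {u} / ∅
  L2: {j,u} / {u}
  L3: {s,u} / ∅
  L4: {j} / {v}
  L5: {i,k} / ∅
  L6: {v} / ∅
  L7: {k} / {s}
  L8: {s,u} / ∅

Liveness:
  L0: in=∅ out={s,v}
  L1: in={s,v} out={s,u,v}
  L2: in={s,u,v} out={s,v}
  L3: in=∅ out=∅
  L4: in={s,v} out={s}
  L5: in=∅ out=∅
  L6: in={s} out={s,v}
  L7: in={s} out=∅
  L8: in={v} out={s,u,v}

live-out(L8) = ["s", "u", "v"]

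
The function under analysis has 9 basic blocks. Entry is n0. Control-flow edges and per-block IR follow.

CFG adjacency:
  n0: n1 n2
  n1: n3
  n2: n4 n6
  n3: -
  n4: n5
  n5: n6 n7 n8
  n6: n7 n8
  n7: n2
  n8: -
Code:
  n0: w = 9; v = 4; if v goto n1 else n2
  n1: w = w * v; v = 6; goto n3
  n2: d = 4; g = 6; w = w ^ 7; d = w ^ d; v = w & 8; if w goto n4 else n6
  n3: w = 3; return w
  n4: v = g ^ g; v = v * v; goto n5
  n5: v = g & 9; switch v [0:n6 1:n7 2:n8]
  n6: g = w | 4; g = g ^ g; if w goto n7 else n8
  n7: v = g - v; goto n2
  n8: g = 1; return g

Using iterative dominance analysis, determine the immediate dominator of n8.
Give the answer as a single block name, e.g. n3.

idom tree: n1←n0 n2←n0 n3←n1 n4←n2 n5←n4 n6←n2 n7←n2 n8←n2
Dom∩ at merges:
  n2: preds {n0,n7}: {n0} ∩ {n0,n2,n7} = {n0}; idom=n0
  n6: preds {n2,n5}: {n0,n2} ∩ {n0,n2,n4,n5} = {n0,n2}; idom=n2
  n7: preds {n5,n6}: {n0,n2,n4,n5} ∩ {n0,n2,n6} = {n0,n2}; idom=n2
  n8: preds {n5,n6}: {n0,n2,n4,n5} ∩ {n0,n2,n6} = {n0,n2}; idom=n2

idom(n8) = n2

Answer: n2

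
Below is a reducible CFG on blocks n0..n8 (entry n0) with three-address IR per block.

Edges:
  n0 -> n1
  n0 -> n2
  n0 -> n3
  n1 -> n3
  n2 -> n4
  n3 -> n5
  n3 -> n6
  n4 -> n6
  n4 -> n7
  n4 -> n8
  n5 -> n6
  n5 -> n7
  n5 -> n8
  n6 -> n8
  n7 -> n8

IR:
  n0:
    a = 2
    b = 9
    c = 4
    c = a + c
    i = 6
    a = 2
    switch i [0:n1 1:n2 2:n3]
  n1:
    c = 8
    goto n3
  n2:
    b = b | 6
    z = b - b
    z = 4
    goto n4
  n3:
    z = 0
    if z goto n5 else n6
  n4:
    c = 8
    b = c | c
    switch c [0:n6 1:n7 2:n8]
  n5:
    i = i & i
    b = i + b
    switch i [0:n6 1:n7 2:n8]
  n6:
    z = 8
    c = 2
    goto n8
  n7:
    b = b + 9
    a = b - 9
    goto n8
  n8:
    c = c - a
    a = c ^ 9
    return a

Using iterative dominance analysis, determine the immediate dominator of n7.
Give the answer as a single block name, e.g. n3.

idom tree: n1←n0 n2←n0 n3←n0 n4←n2 n5←n3 n6←n0 n7←n0 n8←n0
Dom at joins:
  n3: preds {n0,n1}: {n0} ∩ {n0,n1} = {n0}; idom=n0
  n6: preds {n3,n4,n5}: {n0,n3} ∩ {n0,n2,n4} ∩ {n0,n3,n5} = {n0}; idom=n0
  n7: preds {n4,n5}: {n0,n2,n4} ∩ {n0,n3,n5} = {n0}; idom=n0
  n8: preds {n4,n5,n6,n7}: {n0,n2,n4} ∩ {n0,n3,n5} ∩ {n0,n6} ∩ {n0,n7} = {n0}; idom=n0

idom(n7) = n0

Answer: n0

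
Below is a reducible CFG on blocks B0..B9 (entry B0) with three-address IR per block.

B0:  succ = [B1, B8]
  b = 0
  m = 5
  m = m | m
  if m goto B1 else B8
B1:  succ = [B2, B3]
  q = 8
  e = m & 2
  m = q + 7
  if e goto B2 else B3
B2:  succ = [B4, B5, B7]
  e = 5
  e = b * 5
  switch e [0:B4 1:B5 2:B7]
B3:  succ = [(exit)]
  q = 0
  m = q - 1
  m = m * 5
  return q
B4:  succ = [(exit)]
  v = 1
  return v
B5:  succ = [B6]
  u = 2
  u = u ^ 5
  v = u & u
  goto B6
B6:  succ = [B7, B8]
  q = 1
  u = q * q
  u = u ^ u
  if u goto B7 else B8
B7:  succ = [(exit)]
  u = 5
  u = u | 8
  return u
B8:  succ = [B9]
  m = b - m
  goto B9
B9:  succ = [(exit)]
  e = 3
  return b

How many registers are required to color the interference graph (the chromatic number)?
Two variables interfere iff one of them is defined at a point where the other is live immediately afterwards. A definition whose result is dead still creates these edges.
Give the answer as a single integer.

Answer: 4

Working:
def/use:
  B0: {b,m} / ∅
  B1: {e,m,q} / {m}
  B2: {e} / {b}
  B3: {m,q} / ∅
  B4: {v} / ∅
  B5: {u,v} / ∅
  B6: {q,u} / ∅
  B7: {u} / ∅
  B8: {m} / {b,m}
  B9: {e} / {b}

Live sets:
  B0 li=∅ lo={b,m}
  B1 li={b,m} lo={b,m}
  B2 li={b,m} lo={b,m}
  B3 li=∅ lo=∅
  B4 li=∅ lo=∅
  B5 li={b,m} lo={b,m}
  B6 li={b,m} lo={b,m}
  B7 li=∅ lo=∅
  B8 li={b,m} lo={b}
  B9 li={b} lo=∅

Interference:
  b↔{e,m,q,u,v}
  e↔{b,m,q}
  m↔{b,e,q,u,v}
  q↔{b,e,m}
  u↔{b,m}
  v↔{b,m}

Registers:
  {b,e,m,q} pairwise interfere (4-clique) ⇒ χ ≥ 4
  assign b→c0 e→c2 m→c1 q→c3 u→c2 v→c2 — no edge inside a register ⇒ χ ≤ 4
  χ = 4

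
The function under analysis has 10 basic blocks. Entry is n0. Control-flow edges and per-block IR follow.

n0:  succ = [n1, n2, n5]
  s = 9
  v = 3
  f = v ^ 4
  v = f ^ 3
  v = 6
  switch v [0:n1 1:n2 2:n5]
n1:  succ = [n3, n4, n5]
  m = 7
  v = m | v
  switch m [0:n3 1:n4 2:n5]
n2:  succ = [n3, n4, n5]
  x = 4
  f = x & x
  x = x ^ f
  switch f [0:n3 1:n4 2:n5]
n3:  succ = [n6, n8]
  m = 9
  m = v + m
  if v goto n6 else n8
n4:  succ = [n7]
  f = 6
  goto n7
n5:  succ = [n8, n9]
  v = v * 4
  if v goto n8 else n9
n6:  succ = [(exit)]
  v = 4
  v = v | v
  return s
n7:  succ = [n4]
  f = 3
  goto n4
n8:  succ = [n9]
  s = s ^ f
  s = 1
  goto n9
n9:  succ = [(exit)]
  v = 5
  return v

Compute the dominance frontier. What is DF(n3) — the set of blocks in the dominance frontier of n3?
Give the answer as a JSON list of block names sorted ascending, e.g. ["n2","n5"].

idom tree: n1←n0 n2←n0 n3←n0 n4←n0 n5←n0 n6←n3 n7←n4 n8←n0 n9←n0
Join-block Dom:
  n3: preds {n1,n2}: {n0,n1} ∩ {n0,n2} = {n0}; idom=n0
  n4: preds {n1,n2,n7}: {n0,n1} ∩ {n0,n2} ∩ {n0,n4,n7} = {n0}; idom=n0
  n5: preds {n0,n1,n2}: {n0} ∩ {n0,n1} ∩ {n0,n2} = {n0}; idom=n0
  n8: preds {n3,n5}: {n0,n3} ∩ {n0,n5} = {n0}; idom=n0
  n9: preds {n5,n8}: {n0,n5} ∩ {n0,n8} = {n0}; idom=n0

DF walk-up:
  n3←n1: walk n1 to n0
  n3←n2: walk n2 to n0
  n4←n1: walk n1 to n0
  n4←n2: walk n2 to n0
  n4←n7: walk n7→n4 to n0
  n5←n0: walk · to n0
  n5←n1: walk n1 to n0
  n5←n2: walk n2 to n0
  n8←n3: walk n3 to n0
  n8←n5: walk n5 to n0
  n9←n5: walk n5 to n0
  n9←n8: walk n8 to n0
  n0 → ∅
  n1 → {n3,n4,n5}
  n2 → {n3,n4,n5}
  n3 → {n8}
  n4 → {n4}
  n5 → {n8,n9}
  n6 → ∅
  n7 → {n4}
  n8 → {n9}
  n9 → ∅

DF(n3) = ["n8"]

Answer: ["n8"]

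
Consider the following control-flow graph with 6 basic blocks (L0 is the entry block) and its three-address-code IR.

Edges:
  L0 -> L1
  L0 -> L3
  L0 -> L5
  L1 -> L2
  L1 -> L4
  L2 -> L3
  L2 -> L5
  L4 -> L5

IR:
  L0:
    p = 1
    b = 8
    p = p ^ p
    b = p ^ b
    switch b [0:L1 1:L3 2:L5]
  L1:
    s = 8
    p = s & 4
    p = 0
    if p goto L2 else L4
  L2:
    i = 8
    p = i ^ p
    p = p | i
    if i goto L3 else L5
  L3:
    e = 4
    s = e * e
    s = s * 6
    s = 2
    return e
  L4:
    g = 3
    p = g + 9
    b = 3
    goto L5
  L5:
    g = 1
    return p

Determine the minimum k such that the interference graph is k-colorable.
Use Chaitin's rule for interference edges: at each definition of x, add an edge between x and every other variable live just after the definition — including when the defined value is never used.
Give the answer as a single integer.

Answer: 2

Derivation:
Block summaries:
  L0: {b,p} / ∅
  L1: {p,s} / ∅
  L2: {i,p} / {p}
  L3: {e,s} / ∅
  L4: {b,g,p} / ∅
  L5: {g} / {p}

Live sets:
  L0: in=∅ out={p}
  L1: in=∅ out={p}
  L2: in={p} out={p}
  L3: in=∅ out=∅
  L4: in=∅ out={p}
  L5: in={p} out=∅

Interfere edges:
  b↔{p}
  e↔{s}
  g↔{p}
  i↔{p}
  p↔{b,g,i}
  s↔{e}

Colouring:
  clique {b,p} ⇒ need ≥ 2
  assign b→R1 e→R0 g→R1 i→R1 p→R0 s→R1 — no edge inside a register ⇒ χ ≤ 2
  χ = 2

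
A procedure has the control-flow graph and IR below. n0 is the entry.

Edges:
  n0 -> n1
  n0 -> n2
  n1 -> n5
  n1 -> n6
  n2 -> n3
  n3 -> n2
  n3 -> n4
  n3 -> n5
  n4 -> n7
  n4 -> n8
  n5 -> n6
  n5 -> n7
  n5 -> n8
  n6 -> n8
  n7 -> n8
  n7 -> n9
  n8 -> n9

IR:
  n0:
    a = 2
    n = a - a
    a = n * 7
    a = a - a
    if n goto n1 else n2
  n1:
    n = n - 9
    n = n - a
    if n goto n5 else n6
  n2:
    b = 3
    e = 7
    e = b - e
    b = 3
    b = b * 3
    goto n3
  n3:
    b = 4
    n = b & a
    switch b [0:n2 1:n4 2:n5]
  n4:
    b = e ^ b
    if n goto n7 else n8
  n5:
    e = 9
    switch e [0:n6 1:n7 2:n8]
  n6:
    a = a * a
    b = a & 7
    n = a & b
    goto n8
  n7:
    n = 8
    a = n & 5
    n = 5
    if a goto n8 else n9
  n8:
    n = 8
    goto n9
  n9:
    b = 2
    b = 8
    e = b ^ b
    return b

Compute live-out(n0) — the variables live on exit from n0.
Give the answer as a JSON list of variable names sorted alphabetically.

Answer: ["a", "n"]

Derivation:
Per-block:
  n0: def={a,n} ue=∅
  n1: def={n} ue={a,n}
  n2: def={b,e} ue=∅
  n3: def={b,n} ue={a}
  n4: def={b} ue={b,e,n}
  n5: def={e} ue=∅
  n6: def={a,b,n} ue={a}
  n7: def={a,n} ue=∅
  n8: def={n} ue=∅
  n9: def={b,e} ue=∅

Backward fixpoint:
  n0: in=∅ out={a,n}
  n1: in={a,n} out={a}
  n2: in={a} out={a,e}
  n3: in={a,e} out={a,b,e,n}
  n4: in={b,e,n} out=∅
  n5: in={a} out={a}
  n6: in={a} out=∅
  n7: in=∅ out=∅
  n8: in=∅ out=∅
  n9: in=∅ out=∅

live-out(n0) = ["a", "n"]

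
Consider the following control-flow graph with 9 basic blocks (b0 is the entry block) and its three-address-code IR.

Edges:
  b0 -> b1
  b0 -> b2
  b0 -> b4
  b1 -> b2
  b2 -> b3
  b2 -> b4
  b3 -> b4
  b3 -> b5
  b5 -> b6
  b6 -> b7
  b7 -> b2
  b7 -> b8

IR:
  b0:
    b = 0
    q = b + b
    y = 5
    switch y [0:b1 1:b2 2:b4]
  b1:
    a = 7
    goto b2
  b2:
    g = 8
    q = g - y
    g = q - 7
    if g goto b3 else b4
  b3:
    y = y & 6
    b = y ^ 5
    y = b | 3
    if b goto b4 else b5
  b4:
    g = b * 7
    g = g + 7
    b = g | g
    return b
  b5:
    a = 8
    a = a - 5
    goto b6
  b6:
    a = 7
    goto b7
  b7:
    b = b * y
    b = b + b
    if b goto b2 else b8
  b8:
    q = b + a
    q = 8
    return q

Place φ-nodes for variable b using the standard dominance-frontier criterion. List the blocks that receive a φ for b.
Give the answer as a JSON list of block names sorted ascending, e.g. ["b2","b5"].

idom tree: b1←b0 b2←b0 b3←b2 b4←b0 b5←b3 b6←b5 b7←b6 b8←b7
Join-block Dom:
  b2: preds {b0,b1,b7}: {b0} ∩ {b0,b1} ∩ {b0,b2,b3,b5,b6,b7} = {b0}; idom=b0
  b4: preds {b0,b2,b3}: {b0} ∩ {b0,b2} ∩ {b0,b2,b3} = {b0}; idom=b0

Frontier:
  b2←b0: walk · to b0
  b2←b1: walk b1 to b0
  b2←b7: walk b7→b6→b5→b3→b2 to b0
  b4←b0: walk · to b0
  b4←b2: walk b2 to b0
  b4←b3: walk b3→b2 to b0
  DF(b0)=∅
  DF(b1)={b2}
  DF(b2)={b2,b4}
  DF(b3)={b2,b4}
  DF(b4)=∅
  DF(b5)={b2}
  DF(b6)={b2}
  DF(b7)={b2}
  DF(b8)=∅

φ for b: defs {b0,b3,b4,b7}
  DF⁺ = {b2,b4}

Answer: ["b2", "b4"]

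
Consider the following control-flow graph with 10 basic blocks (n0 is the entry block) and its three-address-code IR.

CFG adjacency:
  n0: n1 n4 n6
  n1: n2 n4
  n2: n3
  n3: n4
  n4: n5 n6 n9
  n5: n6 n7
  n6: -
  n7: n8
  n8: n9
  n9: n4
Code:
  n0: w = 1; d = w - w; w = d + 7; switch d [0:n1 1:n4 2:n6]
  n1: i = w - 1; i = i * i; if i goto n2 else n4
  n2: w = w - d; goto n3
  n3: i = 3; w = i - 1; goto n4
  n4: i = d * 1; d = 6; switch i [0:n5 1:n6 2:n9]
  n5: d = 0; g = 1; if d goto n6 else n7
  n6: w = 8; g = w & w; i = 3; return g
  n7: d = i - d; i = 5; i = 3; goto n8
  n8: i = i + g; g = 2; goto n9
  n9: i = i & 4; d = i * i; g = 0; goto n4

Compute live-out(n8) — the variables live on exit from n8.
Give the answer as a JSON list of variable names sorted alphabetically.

Answer: ["i"]

Working:
Per-block:
  n0: def={d,w} ue=∅
  n1: def={i} ue={w}
  n2: def={w} ue={d,w}
  n3: def={i,w} ue=∅
  n4: def={d,i} ue={d}
  n5: def={d,g} ue=∅
  n6: def={g,i,w} ue=∅
  n7: def={d,i} ue={d,i}
  n8: def={g,i} ue={g,i}
  n9: def={d,g,i} ue={i}

Liveness:
  n0: in=∅ out={d,w}
  n1: in={d,w} out={d,w}
  n2: in={d,w} out={d}
  n3: in={d} out={d}
  n4: in={d} out={i}
  n5: in={i} out={d,g,i}
  n6: in=∅ out=∅
  n7: in={d,g,i} out={g,i}
  n8: in={g,i} out={i}
  n9: in={i} out={d}

live-out(n8) = ["i"]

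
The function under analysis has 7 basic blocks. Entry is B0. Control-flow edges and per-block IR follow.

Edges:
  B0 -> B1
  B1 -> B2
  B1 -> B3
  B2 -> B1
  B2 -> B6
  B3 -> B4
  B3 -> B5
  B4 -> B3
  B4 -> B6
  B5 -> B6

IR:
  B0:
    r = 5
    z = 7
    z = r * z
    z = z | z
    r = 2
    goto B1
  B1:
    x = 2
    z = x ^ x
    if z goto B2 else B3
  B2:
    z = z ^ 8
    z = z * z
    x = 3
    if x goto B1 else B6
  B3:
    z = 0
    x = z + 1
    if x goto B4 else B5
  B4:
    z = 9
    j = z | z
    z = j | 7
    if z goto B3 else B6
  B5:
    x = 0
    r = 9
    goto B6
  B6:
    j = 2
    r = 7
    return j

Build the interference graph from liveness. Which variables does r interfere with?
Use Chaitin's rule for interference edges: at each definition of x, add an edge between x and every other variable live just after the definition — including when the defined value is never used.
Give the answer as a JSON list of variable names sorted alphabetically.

Per-block:
  B0 def {r,z} use ∅
  B1 def {x,z} use ∅
  B2 def {x,z} use {z}
  B3 def {x,z} use ∅
  B4 def {j,z} use ∅
  B5 def {r,x} use ∅
  B6 def {j,r} use ∅

Liveness:
  B0: in=∅ out=∅
  B1: in=∅ out={z}
  B2: in={z} out=∅
  B3: in=∅ out=∅
  B4: in=∅ out=∅
  B5: in=∅ out=∅
  B6: in=∅ out=∅

Conflict graph:
  j — {r}
  r — {j,z}
  x — ∅
  z — {r}

N(r) = ["j", "z"]

Answer: ["j", "z"]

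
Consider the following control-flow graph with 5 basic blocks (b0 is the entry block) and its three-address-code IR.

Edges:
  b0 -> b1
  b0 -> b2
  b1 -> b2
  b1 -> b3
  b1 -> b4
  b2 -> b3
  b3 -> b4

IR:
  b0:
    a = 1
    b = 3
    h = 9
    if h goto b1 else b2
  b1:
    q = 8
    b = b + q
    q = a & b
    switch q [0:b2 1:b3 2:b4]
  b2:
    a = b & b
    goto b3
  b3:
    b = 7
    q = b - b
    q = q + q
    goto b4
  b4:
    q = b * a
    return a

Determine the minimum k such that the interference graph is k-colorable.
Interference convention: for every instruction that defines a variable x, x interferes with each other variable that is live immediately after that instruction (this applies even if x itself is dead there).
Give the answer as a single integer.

def/use:
  b0: def={a,b,h} ue=∅
  b1: def={b,q} ue={a,b}
  b2: def={a} ue={b}
  b3: def={b,q} ue=∅
  b4: def={q} ue={a,b}

Backward fixpoint:
  live b0: ∅→{a,b}
  live b1: {a,b}→{a,b}
  live b2: {b}→{a}
  live b3: {a}→{a,b}
  live b4: {a,b}→∅

Interference:
  a↔{b,h,q}
  b↔{a,h,q}
  h↔{a,b}
  q↔{a,b}

Registers:
  lower bound: {a,b,h} mutually conflict ⇒ χ ≥ 3
  assign a→r0 b→r1 h→r2 q→r2 — no edge inside a register ⇒ χ ≤ 3
  χ = 3

Answer: 3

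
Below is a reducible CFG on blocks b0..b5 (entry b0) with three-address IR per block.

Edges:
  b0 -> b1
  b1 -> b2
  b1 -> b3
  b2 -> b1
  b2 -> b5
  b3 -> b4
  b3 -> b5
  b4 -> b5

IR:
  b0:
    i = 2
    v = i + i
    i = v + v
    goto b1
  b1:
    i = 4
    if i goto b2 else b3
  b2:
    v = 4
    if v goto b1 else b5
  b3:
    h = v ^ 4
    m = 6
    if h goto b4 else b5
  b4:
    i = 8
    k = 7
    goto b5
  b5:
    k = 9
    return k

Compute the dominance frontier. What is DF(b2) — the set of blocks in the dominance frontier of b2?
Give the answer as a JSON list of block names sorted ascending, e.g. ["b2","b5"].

idom tree: b1←b0 b2←b1 b3←b1 b4←b3 b5←b1
Dom∩ at merges:
  b1: preds {b0,b2}: {b0} ∩ {b0,b1,b2} = {b0}; idom=b0
  b5: preds {b2,b3,b4}: {b0,b1,b2} ∩ {b0,b1,b3} ∩ {b0,b1,b3,b4} = {b0,b1}; idom=b1

Frontier:
  b1←b0: walk · to b0
  b1←b2: walk b2→b1 to b0
  b5←b2: walk b2 to b1
  b5←b3: walk b3 to b1
  b5←b4: walk b4→b3 to b1
  DF(b0)=∅
  DF(b1)={b1}
  DF(b2)={b1,b5}
  DF(b3)={b5}
  DF(b4)={b5}
  DF(b5)=∅

DF(b2) = ["b1", "b5"]

Answer: ["b1", "b5"]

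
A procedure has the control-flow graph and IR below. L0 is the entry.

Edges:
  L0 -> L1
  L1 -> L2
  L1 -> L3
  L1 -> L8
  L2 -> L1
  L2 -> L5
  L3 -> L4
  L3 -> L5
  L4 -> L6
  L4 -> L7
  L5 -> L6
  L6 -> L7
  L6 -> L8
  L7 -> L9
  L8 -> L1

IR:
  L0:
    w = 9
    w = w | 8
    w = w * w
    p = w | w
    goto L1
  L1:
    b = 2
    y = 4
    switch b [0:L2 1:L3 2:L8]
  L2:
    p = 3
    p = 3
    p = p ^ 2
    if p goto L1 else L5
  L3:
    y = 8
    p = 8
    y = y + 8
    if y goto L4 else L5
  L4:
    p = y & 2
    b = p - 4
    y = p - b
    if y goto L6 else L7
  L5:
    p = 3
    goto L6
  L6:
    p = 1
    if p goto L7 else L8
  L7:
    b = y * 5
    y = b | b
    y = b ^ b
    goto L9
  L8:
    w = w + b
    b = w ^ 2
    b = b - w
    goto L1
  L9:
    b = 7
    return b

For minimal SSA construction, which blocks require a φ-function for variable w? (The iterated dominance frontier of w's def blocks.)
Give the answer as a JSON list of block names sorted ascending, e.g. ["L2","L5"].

idom tree: L1←L0 L2←L1 L3←L1 L4←L3 L5←L1 L6←L1 L7←L1 L8←L1 L9←L7
Join-block Dom:
  L1: preds {L0,L2,L8}: {L0} ∩ {L0,L1,L2} ∩ {L0,L1,L8} = {L0}; idom=L0
  L5: preds {L2,L3}: {L0,L1,L2} ∩ {L0,L1,L3} = {L0,L1}; idom=L1
  L6: preds {L4,L5}: {L0,L1,L3,L4} ∩ {L0,L1,L5} = {L0,L1}; idom=L1
  L7: preds {L4,L6}: {L0,L1,L3,L4} ∩ {L0,L1,L6} = {L0,L1}; idom=L1
  L8: preds {L1,L6}: {L0,L1} ∩ {L0,L1,L6} = {L0,L1}; idom=L1

DF walk-up:
  L1←L0: walk · to L0
  L1←L2: walk L2→L1 to L0
  L1←L8: walk L8→L1 to L0
  L5←L2: walk L2 to L1
  L5←L3: walk L3 to L1
  L6←L4: walk L4→L3 to L1
  L6←L5: walk L5 to L1
  L7←L4: walk L4→L3 to L1
  L7←L6: walk L6 to L1
  L8←L1: walk · to L1
  L8←L6: walk L6 to L1
  L0: DF=∅
  L1: DF={L1}
  L2: DF={L1,L5}
  L3: DF={L5,L6,L7}
  L4: DF={L6,L7}
  L5: DF={L6}
  L6: DF={L7,L8}
  L7: DF=∅
  L8: DF={L1}
  L9: DF=∅

φ for w: defs {L0,L8}
  DF⁺ = {L1}

Answer: ["L1"]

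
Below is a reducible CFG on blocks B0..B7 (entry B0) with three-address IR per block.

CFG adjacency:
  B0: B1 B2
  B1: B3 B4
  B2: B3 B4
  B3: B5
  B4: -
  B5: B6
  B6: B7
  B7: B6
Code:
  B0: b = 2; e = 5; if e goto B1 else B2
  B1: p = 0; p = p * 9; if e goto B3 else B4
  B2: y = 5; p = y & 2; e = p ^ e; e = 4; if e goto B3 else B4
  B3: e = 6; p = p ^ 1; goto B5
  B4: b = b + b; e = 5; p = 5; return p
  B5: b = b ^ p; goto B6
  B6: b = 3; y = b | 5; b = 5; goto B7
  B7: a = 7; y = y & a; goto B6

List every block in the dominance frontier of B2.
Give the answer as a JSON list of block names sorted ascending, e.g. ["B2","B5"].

Answer: ["B3", "B4"]

Analysis:
idom tree: B1←B0 B2←B0 B3←B0 B4←B0 B5←B3 B6←B5 B7←B6
Dom∩ at merges:
  B3: preds {B1,B2}: {B0,B1} ∩ {B0,B2} = {B0}; idom=B0
  B4: preds {B1,B2}: {B0,B1} ∩ {B0,B2} = {B0}; idom=B0
  B6: preds {B5,B7}: {B0,B3,B5} ∩ {B0,B3,B5,B6,B7} = {B0,B3,B5}; idom=B5

DF walk-up:
  B3←B1: walk B1 to B0
  B3←B2: walk B2 to B0
  B4←B1: walk B1 to B0
  B4←B2: walk B2 to B0
  B6←B5: walk · to B5
  B6←B7: walk B7→B6 to B5
  DF(B0)=∅
  DF(B1)={B3,B4}
  DF(B2)={B3,B4}
  DF(B3)=∅
  DF(B4)=∅
  DF(B5)=∅
  DF(B6)={B6}
  DF(B7)={B6}

DF(B2) = ["B3", "B4"]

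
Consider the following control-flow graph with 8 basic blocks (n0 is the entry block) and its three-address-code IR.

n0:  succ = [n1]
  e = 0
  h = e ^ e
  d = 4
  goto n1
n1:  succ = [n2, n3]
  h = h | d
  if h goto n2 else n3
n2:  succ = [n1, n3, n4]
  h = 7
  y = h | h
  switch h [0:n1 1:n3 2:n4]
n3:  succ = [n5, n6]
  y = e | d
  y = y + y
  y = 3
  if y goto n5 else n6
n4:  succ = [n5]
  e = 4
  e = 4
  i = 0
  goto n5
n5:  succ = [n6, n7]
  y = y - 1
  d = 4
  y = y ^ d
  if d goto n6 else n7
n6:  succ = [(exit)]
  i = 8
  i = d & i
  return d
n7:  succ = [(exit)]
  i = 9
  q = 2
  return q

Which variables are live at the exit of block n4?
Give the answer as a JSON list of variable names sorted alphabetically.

Answer: ["y"]

Analysis:
Per-block:
  n0: def={d,e,h} ue=∅
  n1: def={h} ue={d,h}
  n2: def={h,y} ue=∅
  n3: def={y} ue={d,e}
  n4: def={e,i} ue=∅
  n5: def={d,y} ue={y}
  n6: def={i} ue={d}
  n7: def={i,q} ue=∅

Liveness:
  n0 li=∅ lo={d,e,h}
  n1 li={d,e,h} lo={d,e}
  n2 li={d,e} lo={d,e,h,y}
  n3 li={d,e} lo={d,y}
  n4 li={y} lo={y}
  n5 li={y} lo={d}
  n6 li={d} lo=∅
  n7 li=∅ lo=∅

live-out(n4) = ["y"]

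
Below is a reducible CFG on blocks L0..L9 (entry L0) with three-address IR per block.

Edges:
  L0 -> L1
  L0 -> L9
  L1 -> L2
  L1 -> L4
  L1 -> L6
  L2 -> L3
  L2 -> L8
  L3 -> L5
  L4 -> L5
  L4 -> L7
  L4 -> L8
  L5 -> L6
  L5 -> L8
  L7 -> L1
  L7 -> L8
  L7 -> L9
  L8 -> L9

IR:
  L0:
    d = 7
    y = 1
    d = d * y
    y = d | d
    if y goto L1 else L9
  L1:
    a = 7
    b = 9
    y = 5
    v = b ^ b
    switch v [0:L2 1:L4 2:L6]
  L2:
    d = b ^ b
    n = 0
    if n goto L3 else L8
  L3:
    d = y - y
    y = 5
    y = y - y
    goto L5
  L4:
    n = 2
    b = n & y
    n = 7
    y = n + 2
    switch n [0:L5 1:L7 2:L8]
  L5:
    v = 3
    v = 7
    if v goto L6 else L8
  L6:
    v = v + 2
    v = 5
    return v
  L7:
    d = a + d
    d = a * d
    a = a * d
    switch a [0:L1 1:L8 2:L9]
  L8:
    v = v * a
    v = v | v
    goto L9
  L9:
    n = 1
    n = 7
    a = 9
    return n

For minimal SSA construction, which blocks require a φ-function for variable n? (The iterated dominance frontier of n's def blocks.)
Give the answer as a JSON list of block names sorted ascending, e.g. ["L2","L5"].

Answer: ["L1", "L5", "L6", "L8", "L9"]

Derivation:
idom tree: L1←L0 L2←L1 L3←L2 L4←L1 L5←L1 L6←L1 L7←L4 L8←L1 L9←L0
Join-block Dom:
  L1: preds {L0,L7}: {L0} ∩ {L0,L1,L4,L7} = {L0}; idom=L0
  L5: preds {L3,L4}: {L0,L1,L2,L3} ∩ {L0,L1,L4} = {L0,L1}; idom=L1
  L6: preds {L1,L5}: {L0,L1} ∩ {L0,L1,L5} = {L0,L1}; idom=L1
  L8: preds {L2,L4,L5,L7}: {L0,L1,L2} ∩ {L0,L1,L4} ∩ {L0,L1,L5} ∩ {L0,L1,L4,L7} = {L0,L1}; idom=L1
  L9: preds {L0,L7,L8}: {L0} ∩ {L0,L1,L4,L7} ∩ {L0,L1,L8} = {L0}; idom=L0

DF derivation:
  join L1 pred L0: · stop@L0
  join L1 pred L7: L7→L4→L1 stop@L0
  join L5 pred L3: L3→L2 stop@L1
  join L5 pred L4: L4 stop@L1
  join L6 pred L1: · stop@L1
  join L6 pred L5: L5 stop@L1
  join L8 pred L2: L2 stop@L1
  join L8 pred L4: L4 stop@L1
  join L8 pred L5: L5 stop@L1
  join L8 pred L7: L7→L4 stop@L1
  join L9 pred L0: · stop@L0
  join L9 pred L7: L7→L4→L1 stop@L0
  join L9 pred L8: L8→L1 stop@L0
  L0: DF=∅
  L1: DF={L1,L9}
  L2: DF={L5,L8}
  L3: DF={L5}
  L4: DF={L1,L5,L8,L9}
  L5: DF={L6,L8}
  L6: DF=∅
  L7: DF={L1,L8,L9}
  L8: DF={L9}
  L9: DF=∅

φ for n: defs {L2,L4,L9}
  DF⁺ = {L1,L5,L6,L8,L9}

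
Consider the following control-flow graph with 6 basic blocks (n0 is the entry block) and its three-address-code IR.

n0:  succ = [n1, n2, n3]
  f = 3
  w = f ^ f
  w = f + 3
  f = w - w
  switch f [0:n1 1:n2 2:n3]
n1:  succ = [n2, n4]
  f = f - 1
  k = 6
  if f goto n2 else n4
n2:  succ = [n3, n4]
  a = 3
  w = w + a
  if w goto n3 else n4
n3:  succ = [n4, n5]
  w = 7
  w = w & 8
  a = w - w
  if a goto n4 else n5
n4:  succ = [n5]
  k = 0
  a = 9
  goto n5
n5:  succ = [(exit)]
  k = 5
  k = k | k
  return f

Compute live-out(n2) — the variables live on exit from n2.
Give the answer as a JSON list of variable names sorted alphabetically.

Block summaries:
  n0: def={f,w} ue=∅
  n1: def={f,k} ue={f}
  n2: def={a,w} ue={w}
  n3: def={a,w} ue=∅
  n4: def={a,k} ue=∅
  n5: def={k} ue={f}

Backward fixpoint:
  n0: in=∅ out={f,w}
  n1: in={f,w} out={f,w}
  n2: in={f,w} out={f}
  n3: in={f} out={f}
  n4: in={f} out={f}
  n5: in={f} out=∅

live-out(n2) = ["f"]

Answer: ["f"]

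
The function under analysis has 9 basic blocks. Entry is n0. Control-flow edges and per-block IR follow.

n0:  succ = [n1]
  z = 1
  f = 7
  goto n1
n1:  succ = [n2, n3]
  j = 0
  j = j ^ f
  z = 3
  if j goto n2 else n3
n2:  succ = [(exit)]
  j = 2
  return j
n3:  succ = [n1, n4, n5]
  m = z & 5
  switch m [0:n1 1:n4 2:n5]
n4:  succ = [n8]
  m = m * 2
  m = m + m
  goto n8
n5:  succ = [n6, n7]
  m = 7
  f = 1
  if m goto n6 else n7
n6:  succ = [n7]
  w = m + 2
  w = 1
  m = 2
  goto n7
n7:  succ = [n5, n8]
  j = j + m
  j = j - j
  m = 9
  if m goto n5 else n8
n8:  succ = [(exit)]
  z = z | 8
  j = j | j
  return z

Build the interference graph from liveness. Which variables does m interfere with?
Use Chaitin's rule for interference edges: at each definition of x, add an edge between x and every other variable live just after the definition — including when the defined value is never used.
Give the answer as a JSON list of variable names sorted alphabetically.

Answer: ["f", "j", "z"]

Working:
def/use:
  n0 def {f,z} use ∅
  n1 def {j,z} use {f}
  n2 def {j} use ∅
  n3 def {m} use {z}
  n4 def {m} use {m}
  n5 def {f,m} use ∅
  n6 def {m,w} use {m}
  n7 def {j,m} use {j,m}
  n8 def {j,z} use {j,z}

Backward fixpoint:
  n0: in=∅ out={f}
  n1: in={f} out={f,j,z}
  n2: in=∅ out=∅
  n3: in={f,j,z} out={f,j,m,z}
  n4: in={j,m,z} out={j,z}
  n5: in={j,z} out={j,m,z}
  n6: in={j,m,z} out={j,m,z}
  n7: in={j,m,z} out={j,z}
  n8: in={j,z} out=∅

Interference:
  f — {j,m,z}
  j — {f,m,w,z}
  m — {f,j,z}
  w — {j,z}
  z — {f,j,m,w}

N(m) = ["f", "j", "z"]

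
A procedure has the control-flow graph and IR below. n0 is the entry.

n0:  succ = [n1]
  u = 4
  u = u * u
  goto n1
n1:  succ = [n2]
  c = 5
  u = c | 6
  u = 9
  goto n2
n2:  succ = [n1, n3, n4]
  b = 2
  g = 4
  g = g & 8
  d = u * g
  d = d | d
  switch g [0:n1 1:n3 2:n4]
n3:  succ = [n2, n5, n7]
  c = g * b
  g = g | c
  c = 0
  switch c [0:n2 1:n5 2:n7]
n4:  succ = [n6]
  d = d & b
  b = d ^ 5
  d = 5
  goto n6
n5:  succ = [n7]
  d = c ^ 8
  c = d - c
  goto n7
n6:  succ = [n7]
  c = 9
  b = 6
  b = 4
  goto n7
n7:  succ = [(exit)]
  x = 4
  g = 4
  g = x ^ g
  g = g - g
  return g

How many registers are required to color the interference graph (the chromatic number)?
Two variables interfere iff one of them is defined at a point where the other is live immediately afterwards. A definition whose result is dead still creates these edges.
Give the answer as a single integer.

Block summaries:
  n0: def={u} ue=∅
  n1: def={c,u} ue=∅
  n2: def={b,d,g} ue={u}
  n3: def={c,g} ue={b,g}
  n4: def={b,d} ue={b,d}
  n5: def={c,d} ue={c}
  n6: def={b,c} ue=∅
  n7: def={g,x} ue=∅

Live sets:
  live n0: ∅→∅
  live n1: ∅→{u}
  live n2: {u}→{b,d,g,u}
  live n3: {b,g,u}→{c,u}
  live n4: {b,d}→∅
  live n5: {c}→∅
  live n6: ∅→∅
  live n7: ∅→∅

Interference:
  b↔{d,g,u}
  c↔{d,g,u}
  d↔{b,c,g,u}
  g↔{b,c,d,u,x}
  u↔{b,c,d,g}
  x↔{g}

Registers:
  lower bound: {b,d,g,u} mutually conflict ⇒ χ ≥ 4
  assign b→c3 c→c3 d→c1 g→c0 u→c2 x→c1 — no edge inside a register ⇒ χ ≤ 4
  χ = 4

Answer: 4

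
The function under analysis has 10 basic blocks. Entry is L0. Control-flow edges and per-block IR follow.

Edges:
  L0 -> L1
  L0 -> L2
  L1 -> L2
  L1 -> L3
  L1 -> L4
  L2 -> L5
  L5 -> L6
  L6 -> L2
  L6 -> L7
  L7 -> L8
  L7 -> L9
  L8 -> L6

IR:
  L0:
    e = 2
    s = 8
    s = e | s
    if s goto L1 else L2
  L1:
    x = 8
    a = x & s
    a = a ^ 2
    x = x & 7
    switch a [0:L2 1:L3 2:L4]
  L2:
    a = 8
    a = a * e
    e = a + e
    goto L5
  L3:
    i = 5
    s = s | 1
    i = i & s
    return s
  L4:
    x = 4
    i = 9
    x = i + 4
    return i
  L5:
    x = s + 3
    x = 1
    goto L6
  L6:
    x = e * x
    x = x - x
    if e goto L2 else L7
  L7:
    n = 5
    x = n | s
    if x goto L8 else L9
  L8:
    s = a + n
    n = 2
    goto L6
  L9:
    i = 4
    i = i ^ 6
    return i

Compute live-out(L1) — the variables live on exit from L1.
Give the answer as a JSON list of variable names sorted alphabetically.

Answer: ["e", "s"]

Derivation:
Block summaries:
  L0: {e,s} / ∅
  L1: {a,x} / {s}
  L2: {a,e} / {e}
  L3: {i,s} / {s}
  L4: {i,x} / ∅
  L5: {x} / {s}
  L6: {x} / {e,x}
  L7: {n,x} / {s}
  L8: {n,s} / {a,n}
  L9: {i} / ∅

Backward fixpoint:
  live L0: ∅→{e,s}
  live L1: {e,s}→{e,s}
  live L2: {e,s}→{a,e,s}
  live L3: {s}→∅
  live L4: ∅→∅
  live L5: {a,e,s}→{a,e,s,x}
  live L6: {a,e,s,x}→{a,e,s}
  live L7: {a,e,s}→{a,e,n,x}
  live L8: {a,e,n,x}→{a,e,s,x}
  live L9: ∅→∅

live-out(L1) = ["e", "s"]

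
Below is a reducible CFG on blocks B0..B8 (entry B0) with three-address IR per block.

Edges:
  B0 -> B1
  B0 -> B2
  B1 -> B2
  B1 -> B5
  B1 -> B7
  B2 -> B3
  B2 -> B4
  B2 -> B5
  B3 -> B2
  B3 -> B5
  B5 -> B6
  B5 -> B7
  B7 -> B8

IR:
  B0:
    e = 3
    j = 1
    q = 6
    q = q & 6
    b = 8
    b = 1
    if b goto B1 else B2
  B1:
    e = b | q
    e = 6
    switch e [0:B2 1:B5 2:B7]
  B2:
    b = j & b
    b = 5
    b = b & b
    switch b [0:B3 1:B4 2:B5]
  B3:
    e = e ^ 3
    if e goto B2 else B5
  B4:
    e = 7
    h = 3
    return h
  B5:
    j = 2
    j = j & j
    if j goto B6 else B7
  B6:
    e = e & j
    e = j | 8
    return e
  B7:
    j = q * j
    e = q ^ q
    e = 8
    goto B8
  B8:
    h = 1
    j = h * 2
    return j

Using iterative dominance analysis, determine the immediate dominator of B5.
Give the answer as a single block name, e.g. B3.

Answer: B0

Derivation:
idom tree: B1←B0 B2←B0 B3←B2 B4←B2 B5←B0 B6←B5 B7←B0 B8←B7
Join-block Dom:
  B2: preds {B0,B1,B3}: {B0} ∩ {B0,B1} ∩ {B0,B2,B3} = {B0}; idom=B0
  B5: preds {B1,B2,B3}: {B0,B1} ∩ {B0,B2} ∩ {B0,B2,B3} = {B0}; idom=B0
  B7: preds {B1,B5}: {B0,B1} ∩ {B0,B5} = {B0}; idom=B0

idom(B5) = B0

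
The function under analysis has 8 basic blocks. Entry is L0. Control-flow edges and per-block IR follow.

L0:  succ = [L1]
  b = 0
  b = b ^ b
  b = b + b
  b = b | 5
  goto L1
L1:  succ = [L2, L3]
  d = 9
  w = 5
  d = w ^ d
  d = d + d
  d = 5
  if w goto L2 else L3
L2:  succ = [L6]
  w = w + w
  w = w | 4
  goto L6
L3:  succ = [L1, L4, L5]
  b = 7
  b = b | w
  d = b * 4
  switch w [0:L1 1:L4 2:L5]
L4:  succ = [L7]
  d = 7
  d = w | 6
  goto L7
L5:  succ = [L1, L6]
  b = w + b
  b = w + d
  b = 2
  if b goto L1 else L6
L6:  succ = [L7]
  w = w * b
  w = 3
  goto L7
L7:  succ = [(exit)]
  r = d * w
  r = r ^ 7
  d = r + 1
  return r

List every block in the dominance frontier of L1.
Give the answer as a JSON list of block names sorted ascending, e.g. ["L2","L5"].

Answer: ["L1"]

Working:
idom tree: L1←L0 L2←L1 L3←L1 L4←L3 L5←L3 L6←L1 L7←L1
Dom∩ at merges:
  L1: preds {L0,L3,L5}: {L0} ∩ {L0,L1,L3} ∩ {L0,L1,L3,L5} = {L0}; idom=L0
  L6: preds {L2,L5}: {L0,L1,L2} ∩ {L0,L1,L3,L5} = {L0,L1}; idom=L1
  L7: preds {L4,L6}: {L0,L1,L3,L4} ∩ {L0,L1,L6} = {L0,L1}; idom=L1

DF derivation:
  join L1 pred L0: · stop@L0
  join L1 pred L3: L3→L1 stop@L0
  join L1 pred L5: L5→L3→L1 stop@L0
  join L6 pred L2: L2 stop@L1
  join L6 pred L5: L5→L3 stop@L1
  join L7 pred L4: L4→L3 stop@L1
  join L7 pred L6: L6 stop@L1
  DF(L0)=∅
  DF(L1)={L1}
  DF(L2)={L6}
  DF(L3)={L1,L6,L7}
  DF(L4)={L7}
  DF(L5)={L1,L6}
  DF(L6)={L7}
  DF(L7)=∅

DF(L1) = ["L1"]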